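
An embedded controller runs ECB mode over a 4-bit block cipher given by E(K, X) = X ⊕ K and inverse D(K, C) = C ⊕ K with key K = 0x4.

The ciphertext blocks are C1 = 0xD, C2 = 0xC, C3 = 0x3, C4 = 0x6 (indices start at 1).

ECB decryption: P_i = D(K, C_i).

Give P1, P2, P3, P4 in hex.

P1: D(K, 0xD) = 0x9.
P2: D(K, 0xC) = 0x8.
P3: D(K, 0x3) = 0x7.
P4: D(K, 0x6) = 0x2.

P1 = 0x9, P2 = 0x8, P3 = 0x7, P4 = 0x2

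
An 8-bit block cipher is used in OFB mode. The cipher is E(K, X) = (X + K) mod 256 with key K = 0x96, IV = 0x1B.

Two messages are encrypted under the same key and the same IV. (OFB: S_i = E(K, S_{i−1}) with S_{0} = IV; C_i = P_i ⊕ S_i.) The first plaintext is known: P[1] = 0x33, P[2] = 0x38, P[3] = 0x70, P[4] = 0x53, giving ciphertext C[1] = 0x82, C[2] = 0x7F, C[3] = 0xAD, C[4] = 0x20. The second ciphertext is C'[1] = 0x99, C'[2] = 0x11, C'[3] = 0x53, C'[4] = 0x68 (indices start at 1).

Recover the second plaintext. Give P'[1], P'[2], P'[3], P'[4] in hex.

P'[1] = 0x28, P'[2] = 0x56, P'[3] = 0x8E, P'[4] = 0x1B

In OFB with a reused IV, both messages share the same keystream S_i, so C_i ⊕ C'_i = P_i ⊕ P'_i and thus P'_i = P_i ⊕ C_i ⊕ C'_i.
P'[1]: 0x33 ⊕ 0x82 ⊕ 0x99 = 0x28.
P'[2]: 0x38 ⊕ 0x7F ⊕ 0x11 = 0x56.
P'[3]: 0x70 ⊕ 0xAD ⊕ 0x53 = 0x8E.
P'[4]: 0x53 ⊕ 0x20 ⊕ 0x68 = 0x1B.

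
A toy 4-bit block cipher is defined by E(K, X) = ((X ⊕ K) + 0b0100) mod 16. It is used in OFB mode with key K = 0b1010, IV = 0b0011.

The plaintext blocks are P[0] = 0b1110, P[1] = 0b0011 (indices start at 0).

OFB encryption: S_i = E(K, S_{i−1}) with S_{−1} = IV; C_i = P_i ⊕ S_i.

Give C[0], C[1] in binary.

C[0]: S = E(K, 0b0011) = 0b1101; 0b1110 ⊕ 0b1101 = 0b0011.
C[1]: S = E(K, 0b1101) = 0b1011; 0b0011 ⊕ 0b1011 = 0b1000.

C[0] = 0b0011, C[1] = 0b1000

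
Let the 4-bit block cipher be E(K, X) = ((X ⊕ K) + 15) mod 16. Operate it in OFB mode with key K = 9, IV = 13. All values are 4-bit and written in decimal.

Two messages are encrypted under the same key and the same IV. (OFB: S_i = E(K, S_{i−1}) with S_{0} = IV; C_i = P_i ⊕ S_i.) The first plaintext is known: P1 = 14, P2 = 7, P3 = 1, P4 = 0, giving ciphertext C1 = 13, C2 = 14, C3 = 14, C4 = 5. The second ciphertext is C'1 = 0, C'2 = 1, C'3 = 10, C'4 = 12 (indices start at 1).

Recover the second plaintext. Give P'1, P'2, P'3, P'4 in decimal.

In OFB with a reused IV, both messages share the same keystream S_i, so C_i ⊕ C'_i = P_i ⊕ P'_i and thus P'_i = P_i ⊕ C_i ⊕ C'_i.
P'1: 14 ⊕ 13 ⊕ 0 = 3.
P'2: 7 ⊕ 14 ⊕ 1 = 8.
P'3: 1 ⊕ 14 ⊕ 10 = 5.
P'4: 0 ⊕ 5 ⊕ 12 = 9.

P'1 = 3, P'2 = 8, P'3 = 5, P'4 = 9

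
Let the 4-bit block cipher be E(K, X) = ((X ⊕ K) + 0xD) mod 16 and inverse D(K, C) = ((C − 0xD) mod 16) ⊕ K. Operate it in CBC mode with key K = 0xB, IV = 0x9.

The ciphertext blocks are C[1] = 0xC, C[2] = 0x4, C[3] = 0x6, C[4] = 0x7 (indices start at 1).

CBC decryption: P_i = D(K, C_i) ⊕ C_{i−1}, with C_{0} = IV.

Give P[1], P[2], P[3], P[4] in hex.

P[1] = 0xD, P[2] = 0x0, P[3] = 0x6, P[4] = 0x7

P[1]: D(K, 0xC) = 0x4; 0x4 ⊕ 0x9 = 0xD.
P[2]: D(K, 0x4) = 0xC; 0xC ⊕ 0xC = 0x0.
P[3]: D(K, 0x6) = 0x2; 0x2 ⊕ 0x4 = 0x6.
P[4]: D(K, 0x7) = 0x1; 0x1 ⊕ 0x6 = 0x7.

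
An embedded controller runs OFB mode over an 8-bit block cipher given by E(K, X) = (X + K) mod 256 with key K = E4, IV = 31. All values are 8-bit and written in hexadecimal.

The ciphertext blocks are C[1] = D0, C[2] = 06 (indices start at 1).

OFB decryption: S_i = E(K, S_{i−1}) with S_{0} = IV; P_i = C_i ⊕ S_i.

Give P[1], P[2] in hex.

P[1] = C5, P[2] = FF

P[1]: S = E(K, 31) = 15; D0 ⊕ 15 = C5.
P[2]: S = E(K, 15) = F9; 06 ⊕ F9 = FF.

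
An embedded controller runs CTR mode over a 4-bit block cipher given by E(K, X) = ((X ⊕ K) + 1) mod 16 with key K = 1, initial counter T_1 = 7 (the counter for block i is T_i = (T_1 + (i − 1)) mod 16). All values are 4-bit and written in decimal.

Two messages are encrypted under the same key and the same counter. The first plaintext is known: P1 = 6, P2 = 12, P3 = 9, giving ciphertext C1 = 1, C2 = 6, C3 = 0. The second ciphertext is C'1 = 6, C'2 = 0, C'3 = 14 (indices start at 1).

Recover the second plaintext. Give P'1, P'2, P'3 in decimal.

In CTR with a reused counter, both messages share the same keystream S_i, so C_i ⊕ C'_i = P_i ⊕ P'_i and thus P'_i = P_i ⊕ C_i ⊕ C'_i.
P'1: 6 ⊕ 1 ⊕ 6 = 1.
P'2: 12 ⊕ 6 ⊕ 0 = 10.
P'3: 9 ⊕ 0 ⊕ 14 = 7.

P'1 = 1, P'2 = 10, P'3 = 7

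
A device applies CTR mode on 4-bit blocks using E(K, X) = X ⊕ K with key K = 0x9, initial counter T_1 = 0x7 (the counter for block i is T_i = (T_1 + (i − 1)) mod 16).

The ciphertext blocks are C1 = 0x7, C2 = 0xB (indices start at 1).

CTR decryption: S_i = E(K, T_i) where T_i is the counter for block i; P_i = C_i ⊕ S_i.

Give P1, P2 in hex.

P1 = 0x9, P2 = 0xA

P1: T = 0x7, S = E(K, T) = 0xE; 0x7 ⊕ 0xE = 0x9.
P2: T = 0x8, S = E(K, T) = 0x1; 0xB ⊕ 0x1 = 0xA.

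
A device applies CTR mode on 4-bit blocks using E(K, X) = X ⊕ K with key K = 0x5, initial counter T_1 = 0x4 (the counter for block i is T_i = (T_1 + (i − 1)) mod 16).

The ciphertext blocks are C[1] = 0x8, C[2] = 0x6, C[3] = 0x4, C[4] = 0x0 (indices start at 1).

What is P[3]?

CTR decryption: S_i = E(K, T_i) where T_i is the counter for block i; P_i = C_i ⊕ S_i.
P[3]: T = 0x6, S = E(K, T) = 0x3; 0x4 ⊕ 0x3 = 0x7.

P[3] = 0x7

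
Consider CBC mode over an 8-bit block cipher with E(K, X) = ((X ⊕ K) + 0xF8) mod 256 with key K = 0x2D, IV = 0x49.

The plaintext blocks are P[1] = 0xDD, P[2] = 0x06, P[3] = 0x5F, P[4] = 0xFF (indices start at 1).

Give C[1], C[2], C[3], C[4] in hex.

CBC encryption: C_i = E(K, P_i ⊕ C_{i−1}), with C_{0} = IV.
C[1]: P[1] ⊕ 0x49 = 0x94; E(K, 0x94) = 0xB1.
C[2]: P[2] ⊕ 0xB1 = 0xB7; E(K, 0xB7) = 0x92.
C[3]: P[3] ⊕ 0x92 = 0xCD; E(K, 0xCD) = 0xD8.
C[4]: P[4] ⊕ 0xD8 = 0x27; E(K, 0x27) = 0x02.

C[1] = 0xB1, C[2] = 0x92, C[3] = 0xD8, C[4] = 0x02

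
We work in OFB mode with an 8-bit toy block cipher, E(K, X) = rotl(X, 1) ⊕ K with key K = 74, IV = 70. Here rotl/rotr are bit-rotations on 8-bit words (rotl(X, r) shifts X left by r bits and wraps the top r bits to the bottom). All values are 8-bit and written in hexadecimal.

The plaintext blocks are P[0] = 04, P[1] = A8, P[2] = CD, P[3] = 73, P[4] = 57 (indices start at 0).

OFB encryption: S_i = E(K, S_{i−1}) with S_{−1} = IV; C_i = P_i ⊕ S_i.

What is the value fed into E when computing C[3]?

CE

C[0]: S = E(K, 70) = 94; 04 ⊕ 94 = 90.
C[1]: S = E(K, 94) = 5D; A8 ⊕ 5D = F5.
C[2]: S = E(K, 5D) = CE; CD ⊕ CE = 03.
C[3]: S = E(K, CE) = E9; 73 ⊕ E9 = 9A.
So the input to E for block [3] is CE.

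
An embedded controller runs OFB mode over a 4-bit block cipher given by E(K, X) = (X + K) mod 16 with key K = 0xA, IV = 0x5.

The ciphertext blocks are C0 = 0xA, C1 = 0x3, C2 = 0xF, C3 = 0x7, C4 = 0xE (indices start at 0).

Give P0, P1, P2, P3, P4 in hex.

OFB decryption: S_i = E(K, S_{i−1}) with S_{−1} = IV; P_i = C_i ⊕ S_i.
P0: S = E(K, 0x5) = 0xF; 0xA ⊕ 0xF = 0x5.
P1: S = E(K, 0xF) = 0x9; 0x3 ⊕ 0x9 = 0xA.
P2: S = E(K, 0x9) = 0x3; 0xF ⊕ 0x3 = 0xC.
P3: S = E(K, 0x3) = 0xD; 0x7 ⊕ 0xD = 0xA.
P4: S = E(K, 0xD) = 0x7; 0xE ⊕ 0x7 = 0x9.

P0 = 0x5, P1 = 0xA, P2 = 0xC, P3 = 0xA, P4 = 0x9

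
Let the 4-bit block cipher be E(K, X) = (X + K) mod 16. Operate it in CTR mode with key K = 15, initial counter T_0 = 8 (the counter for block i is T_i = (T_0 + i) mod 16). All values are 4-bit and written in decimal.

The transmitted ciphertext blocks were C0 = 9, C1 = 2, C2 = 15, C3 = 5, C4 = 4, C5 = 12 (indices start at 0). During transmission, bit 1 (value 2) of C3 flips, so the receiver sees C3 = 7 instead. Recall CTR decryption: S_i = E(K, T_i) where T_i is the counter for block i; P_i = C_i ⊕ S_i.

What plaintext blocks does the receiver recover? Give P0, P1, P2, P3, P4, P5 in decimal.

Only C3 changed, to 7. In CTR, a change in C_i flips the same bit in P_i only; the keystream is unaffected. Decrypting the received ciphertext:
P0: T = 8, S = E(K, T) = 7; 9 ⊕ 7 = 14.
P1: T = 9, S = E(K, T) = 8; 2 ⊕ 8 = 10.
P2: T = 10, S = E(K, T) = 9; 15 ⊕ 9 = 6.
P3: T = 11, S = E(K, T) = 10; 7 ⊕ 10 = 13.
P4: T = 12, S = E(K, T) = 11; 4 ⊕ 11 = 15.
P5: T = 13, S = E(K, T) = 12; 12 ⊕ 12 = 0.
Blocks that differ from the original plaintext: P3.

P0 = 14, P1 = 10, P2 = 6, P3 = 13, P4 = 15, P5 = 0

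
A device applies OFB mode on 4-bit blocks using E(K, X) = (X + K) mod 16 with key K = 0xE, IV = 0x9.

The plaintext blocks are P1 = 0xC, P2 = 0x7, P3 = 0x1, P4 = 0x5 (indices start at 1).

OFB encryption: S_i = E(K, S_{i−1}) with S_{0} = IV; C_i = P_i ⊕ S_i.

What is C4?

C4 = 0x4

C1: S = E(K, 0x9) = 0x7; 0xC ⊕ 0x7 = 0xB.
C2: S = E(K, 0x7) = 0x5; 0x7 ⊕ 0x5 = 0x2.
C3: S = E(K, 0x5) = 0x3; 0x1 ⊕ 0x3 = 0x2.
C4: S = E(K, 0x3) = 0x1; 0x5 ⊕ 0x1 = 0x4.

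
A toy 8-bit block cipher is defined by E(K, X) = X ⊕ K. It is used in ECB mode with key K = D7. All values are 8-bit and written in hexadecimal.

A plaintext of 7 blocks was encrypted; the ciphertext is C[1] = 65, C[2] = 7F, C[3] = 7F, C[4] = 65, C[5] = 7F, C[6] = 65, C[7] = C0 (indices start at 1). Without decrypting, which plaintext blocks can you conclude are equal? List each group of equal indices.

P[1] = P[4] = P[6]; P[2] = P[3] = P[5]

ECB encrypts each block independently with the same key, so equal ciphertext blocks imply equal plaintext blocks.
C[1] = C[4] = C[6] = 65, so P[1] = P[4] = P[6].
C[2] = C[3] = C[5] = 7F, so P[2] = P[3] = P[5].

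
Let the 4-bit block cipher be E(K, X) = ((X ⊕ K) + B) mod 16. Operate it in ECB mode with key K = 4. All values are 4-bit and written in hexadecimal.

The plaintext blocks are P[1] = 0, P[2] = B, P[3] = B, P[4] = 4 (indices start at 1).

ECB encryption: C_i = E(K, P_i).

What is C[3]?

C[3]: E(K, B) = A.

C[3] = A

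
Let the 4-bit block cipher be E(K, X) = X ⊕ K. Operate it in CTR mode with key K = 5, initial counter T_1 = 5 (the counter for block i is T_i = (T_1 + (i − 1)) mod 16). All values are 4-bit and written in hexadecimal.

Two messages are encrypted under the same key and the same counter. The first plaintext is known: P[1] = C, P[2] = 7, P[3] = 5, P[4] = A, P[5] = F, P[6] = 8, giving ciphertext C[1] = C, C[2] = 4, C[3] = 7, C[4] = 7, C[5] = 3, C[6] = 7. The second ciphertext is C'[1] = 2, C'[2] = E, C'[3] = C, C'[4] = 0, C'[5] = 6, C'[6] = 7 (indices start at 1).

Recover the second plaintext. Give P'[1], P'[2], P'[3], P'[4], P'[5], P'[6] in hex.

In CTR with a reused counter, both messages share the same keystream S_i, so C_i ⊕ C'_i = P_i ⊕ P'_i and thus P'_i = P_i ⊕ C_i ⊕ C'_i.
P'[1]: C ⊕ C ⊕ 2 = 2.
P'[2]: 7 ⊕ 4 ⊕ E = D.
P'[3]: 5 ⊕ 7 ⊕ C = E.
P'[4]: A ⊕ 7 ⊕ 0 = D.
P'[5]: F ⊕ 3 ⊕ 6 = A.
P'[6]: 8 ⊕ 7 ⊕ 7 = 8.

P'[1] = 2, P'[2] = D, P'[3] = E, P'[4] = D, P'[5] = A, P'[6] = 8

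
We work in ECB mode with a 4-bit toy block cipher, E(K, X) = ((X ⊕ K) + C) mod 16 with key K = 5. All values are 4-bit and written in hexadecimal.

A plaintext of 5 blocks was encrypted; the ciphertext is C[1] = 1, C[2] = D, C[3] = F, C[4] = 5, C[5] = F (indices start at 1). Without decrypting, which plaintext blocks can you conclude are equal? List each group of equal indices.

ECB encrypts each block independently with the same key, so equal ciphertext blocks imply equal plaintext blocks.
C[3] = C[5] = F, so P[3] = P[5].

P[3] = P[5]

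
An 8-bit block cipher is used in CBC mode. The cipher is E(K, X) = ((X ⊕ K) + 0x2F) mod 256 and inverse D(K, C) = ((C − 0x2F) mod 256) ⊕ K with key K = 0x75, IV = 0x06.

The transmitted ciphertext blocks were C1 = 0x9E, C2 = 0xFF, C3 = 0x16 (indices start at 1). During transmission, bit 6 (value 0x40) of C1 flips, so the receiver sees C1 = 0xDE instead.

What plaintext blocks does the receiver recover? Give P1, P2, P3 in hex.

P1 = 0xDC, P2 = 0x7B, P3 = 0x6D

CBC decryption: P_i = D(K, C_i) ⊕ C_{i−1}, with C_{0} = IV.
Only C1 changed, to 0xDE. In CBC, a change in C_i garbles P_i and flips the same bit in P_{i+1}. Decrypting the received ciphertext:
P1: D(K, 0xDE) = 0xDA; 0xDA ⊕ 0x06 = 0xDC.
P2: D(K, 0xFF) = 0xA5; 0xA5 ⊕ 0xDE = 0x7B.
P3: D(K, 0x16) = 0x92; 0x92 ⊕ 0xFF = 0x6D.
Blocks that differ from the original plaintext: P1, P2.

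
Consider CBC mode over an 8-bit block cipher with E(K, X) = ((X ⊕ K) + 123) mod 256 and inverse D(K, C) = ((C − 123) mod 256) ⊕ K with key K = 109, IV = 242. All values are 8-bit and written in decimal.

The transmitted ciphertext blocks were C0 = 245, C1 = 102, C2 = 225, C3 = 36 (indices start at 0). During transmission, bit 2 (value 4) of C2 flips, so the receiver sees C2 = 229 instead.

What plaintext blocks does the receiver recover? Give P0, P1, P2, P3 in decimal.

CBC decryption: P_i = D(K, C_i) ⊕ C_{i−1}, with C_{−1} = IV.
Only C2 changed, to 229. In CBC, a change in C_i garbles P_i and flips the same bit in P_{i+1}. Decrypting the received ciphertext:
P0: D(K, 245) = 23; 23 ⊕ 242 = 229.
P1: D(K, 102) = 134; 134 ⊕ 245 = 115.
P2: D(K, 229) = 7; 7 ⊕ 102 = 97.
P3: D(K, 36) = 196; 196 ⊕ 229 = 33.
Blocks that differ from the original plaintext: P2, P3.

P0 = 229, P1 = 115, P2 = 97, P3 = 33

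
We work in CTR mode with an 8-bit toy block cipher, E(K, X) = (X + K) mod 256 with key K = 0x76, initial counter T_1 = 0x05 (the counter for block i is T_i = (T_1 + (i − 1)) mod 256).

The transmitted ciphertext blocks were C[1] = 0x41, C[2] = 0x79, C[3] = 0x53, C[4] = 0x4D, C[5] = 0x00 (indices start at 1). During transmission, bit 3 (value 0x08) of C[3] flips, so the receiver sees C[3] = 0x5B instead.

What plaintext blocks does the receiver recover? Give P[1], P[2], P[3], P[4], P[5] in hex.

P[1] = 0x3A, P[2] = 0x05, P[3] = 0x26, P[4] = 0x33, P[5] = 0x7F

CTR decryption: S_i = E(K, T_i) where T_i is the counter for block i; P_i = C_i ⊕ S_i.
Only C[3] changed, to 0x5B. In CTR, a change in C_i flips the same bit in P_i only; the keystream is unaffected. Decrypting the received ciphertext:
P[1]: T = 0x05, S = E(K, T) = 0x7B; 0x41 ⊕ 0x7B = 0x3A.
P[2]: T = 0x06, S = E(K, T) = 0x7C; 0x79 ⊕ 0x7C = 0x05.
P[3]: T = 0x07, S = E(K, T) = 0x7D; 0x5B ⊕ 0x7D = 0x26.
P[4]: T = 0x08, S = E(K, T) = 0x7E; 0x4D ⊕ 0x7E = 0x33.
P[5]: T = 0x09, S = E(K, T) = 0x7F; 0x00 ⊕ 0x7F = 0x7F.
Blocks that differ from the original plaintext: P[3].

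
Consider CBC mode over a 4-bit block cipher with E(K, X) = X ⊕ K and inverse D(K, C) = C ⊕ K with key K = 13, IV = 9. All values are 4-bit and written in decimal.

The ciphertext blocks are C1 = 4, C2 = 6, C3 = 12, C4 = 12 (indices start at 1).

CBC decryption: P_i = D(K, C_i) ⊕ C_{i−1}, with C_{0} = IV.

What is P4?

P4: D(K, 12) = 1; 1 ⊕ 12 = 13.

P4 = 13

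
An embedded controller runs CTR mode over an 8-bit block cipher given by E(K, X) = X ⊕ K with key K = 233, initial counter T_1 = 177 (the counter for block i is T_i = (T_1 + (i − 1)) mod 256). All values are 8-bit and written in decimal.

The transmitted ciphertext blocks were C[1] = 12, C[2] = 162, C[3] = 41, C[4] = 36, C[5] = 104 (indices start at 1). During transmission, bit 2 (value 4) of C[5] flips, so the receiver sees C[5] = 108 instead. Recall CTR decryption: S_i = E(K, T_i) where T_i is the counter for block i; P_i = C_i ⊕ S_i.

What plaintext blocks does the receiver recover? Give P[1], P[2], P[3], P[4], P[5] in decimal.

P[1] = 84, P[2] = 249, P[3] = 115, P[4] = 121, P[5] = 48

Only C[5] changed, to 108. In CTR, a change in C_i flips the same bit in P_i only; the keystream is unaffected. Decrypting the received ciphertext:
P[1]: T = 177, S = E(K, T) = 88; 12 ⊕ 88 = 84.
P[2]: T = 178, S = E(K, T) = 91; 162 ⊕ 91 = 249.
P[3]: T = 179, S = E(K, T) = 90; 41 ⊕ 90 = 115.
P[4]: T = 180, S = E(K, T) = 93; 36 ⊕ 93 = 121.
P[5]: T = 181, S = E(K, T) = 92; 108 ⊕ 92 = 48.
Blocks that differ from the original plaintext: P[5].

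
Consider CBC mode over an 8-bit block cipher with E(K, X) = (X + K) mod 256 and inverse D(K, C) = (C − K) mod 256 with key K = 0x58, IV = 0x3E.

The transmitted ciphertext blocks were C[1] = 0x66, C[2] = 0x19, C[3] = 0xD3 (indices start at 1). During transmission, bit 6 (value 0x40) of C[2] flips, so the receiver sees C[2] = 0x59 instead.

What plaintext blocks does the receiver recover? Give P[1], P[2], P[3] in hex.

P[1] = 0x30, P[2] = 0x67, P[3] = 0x22

CBC decryption: P_i = D(K, C_i) ⊕ C_{i−1}, with C_{0} = IV.
Only C[2] changed, to 0x59. In CBC, a change in C_i garbles P_i and flips the same bit in P_{i+1}. Decrypting the received ciphertext:
P[1]: D(K, 0x66) = 0x0E; 0x0E ⊕ 0x3E = 0x30.
P[2]: D(K, 0x59) = 0x01; 0x01 ⊕ 0x66 = 0x67.
P[3]: D(K, 0xD3) = 0x7B; 0x7B ⊕ 0x59 = 0x22.
Blocks that differ from the original plaintext: P[2], P[3].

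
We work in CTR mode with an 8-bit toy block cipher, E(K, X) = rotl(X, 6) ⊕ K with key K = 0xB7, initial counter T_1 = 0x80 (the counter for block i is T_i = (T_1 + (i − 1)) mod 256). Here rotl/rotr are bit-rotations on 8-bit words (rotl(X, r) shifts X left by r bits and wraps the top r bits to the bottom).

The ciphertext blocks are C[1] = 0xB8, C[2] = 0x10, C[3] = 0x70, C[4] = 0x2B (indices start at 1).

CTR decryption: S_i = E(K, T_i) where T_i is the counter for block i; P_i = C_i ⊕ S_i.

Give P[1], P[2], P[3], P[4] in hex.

P[1]: T = 0x80, S = E(K, T) = 0x97; 0xB8 ⊕ 0x97 = 0x2F.
P[2]: T = 0x81, S = E(K, T) = 0xD7; 0x10 ⊕ 0xD7 = 0xC7.
P[3]: T = 0x82, S = E(K, T) = 0x17; 0x70 ⊕ 0x17 = 0x67.
P[4]: T = 0x83, S = E(K, T) = 0x57; 0x2B ⊕ 0x57 = 0x7C.

P[1] = 0x2F, P[2] = 0xC7, P[3] = 0x67, P[4] = 0x7C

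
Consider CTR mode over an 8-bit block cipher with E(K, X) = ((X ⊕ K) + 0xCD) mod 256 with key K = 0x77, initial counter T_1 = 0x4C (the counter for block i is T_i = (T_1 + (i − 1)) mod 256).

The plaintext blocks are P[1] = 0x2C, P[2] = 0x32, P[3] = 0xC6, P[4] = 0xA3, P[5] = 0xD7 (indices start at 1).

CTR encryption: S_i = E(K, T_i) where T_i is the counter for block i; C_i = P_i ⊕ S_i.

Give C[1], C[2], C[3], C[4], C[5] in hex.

C[1]: T = 0x4C, S = E(K, T) = 0x08; 0x2C ⊕ 0x08 = 0x24.
C[2]: T = 0x4D, S = E(K, T) = 0x07; 0x32 ⊕ 0x07 = 0x35.
C[3]: T = 0x4E, S = E(K, T) = 0x06; 0xC6 ⊕ 0x06 = 0xC0.
C[4]: T = 0x4F, S = E(K, T) = 0x05; 0xA3 ⊕ 0x05 = 0xA6.
C[5]: T = 0x50, S = E(K, T) = 0xF4; 0xD7 ⊕ 0xF4 = 0x23.

C[1] = 0x24, C[2] = 0x35, C[3] = 0xC0, C[4] = 0xA6, C[5] = 0x23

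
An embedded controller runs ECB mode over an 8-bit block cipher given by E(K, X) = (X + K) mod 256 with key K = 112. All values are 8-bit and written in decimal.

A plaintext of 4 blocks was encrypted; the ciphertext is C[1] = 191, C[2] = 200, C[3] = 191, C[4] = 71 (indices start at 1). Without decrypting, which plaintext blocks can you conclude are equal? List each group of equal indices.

ECB encrypts each block independently with the same key, so equal ciphertext blocks imply equal plaintext blocks.
C[1] = C[3] = 191, so P[1] = P[3].

P[1] = P[3]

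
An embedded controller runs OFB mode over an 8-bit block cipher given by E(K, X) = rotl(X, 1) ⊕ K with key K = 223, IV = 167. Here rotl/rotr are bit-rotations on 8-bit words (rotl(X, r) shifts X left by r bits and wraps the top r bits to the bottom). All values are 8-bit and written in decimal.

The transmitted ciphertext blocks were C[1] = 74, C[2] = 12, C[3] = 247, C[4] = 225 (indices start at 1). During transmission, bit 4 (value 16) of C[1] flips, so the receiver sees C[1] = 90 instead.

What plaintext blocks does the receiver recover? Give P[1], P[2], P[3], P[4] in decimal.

P[1] = 202, P[2] = 242, P[3] = 213, P[4] = 122

OFB decryption: S_i = E(K, S_{i−1}) with S_{0} = IV; P_i = C_i ⊕ S_i.
Only C[1] changed, to 90. In OFB, a change in C_i flips the same bit in P_i only; the keystream is unaffected. Decrypting the received ciphertext:
P[1]: S = E(K, 167) = 144; 90 ⊕ 144 = 202.
P[2]: S = E(K, 144) = 254; 12 ⊕ 254 = 242.
P[3]: S = E(K, 254) = 34; 247 ⊕ 34 = 213.
P[4]: S = E(K, 34) = 155; 225 ⊕ 155 = 122.
Blocks that differ from the original plaintext: P[1].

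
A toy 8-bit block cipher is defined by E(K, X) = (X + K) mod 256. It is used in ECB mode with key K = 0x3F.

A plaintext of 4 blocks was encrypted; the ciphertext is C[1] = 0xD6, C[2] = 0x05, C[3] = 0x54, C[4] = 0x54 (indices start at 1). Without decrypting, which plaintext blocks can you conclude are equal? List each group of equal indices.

ECB encrypts each block independently with the same key, so equal ciphertext blocks imply equal plaintext blocks.
C[3] = C[4] = 0x54, so P[3] = P[4].

P[3] = P[4]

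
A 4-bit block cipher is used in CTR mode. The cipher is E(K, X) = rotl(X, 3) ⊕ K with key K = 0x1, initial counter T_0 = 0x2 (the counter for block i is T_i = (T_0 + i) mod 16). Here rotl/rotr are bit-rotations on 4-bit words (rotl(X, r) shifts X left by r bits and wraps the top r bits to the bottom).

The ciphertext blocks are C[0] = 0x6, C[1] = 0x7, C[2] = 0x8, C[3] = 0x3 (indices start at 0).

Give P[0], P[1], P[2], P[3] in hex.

CTR decryption: S_i = E(K, T_i) where T_i is the counter for block i; P_i = C_i ⊕ S_i.
P[0]: T = 0x2, S = E(K, T) = 0x0; 0x6 ⊕ 0x0 = 0x6.
P[1]: T = 0x3, S = E(K, T) = 0x8; 0x7 ⊕ 0x8 = 0xF.
P[2]: T = 0x4, S = E(K, T) = 0x3; 0x8 ⊕ 0x3 = 0xB.
P[3]: T = 0x5, S = E(K, T) = 0xB; 0x3 ⊕ 0xB = 0x8.

P[0] = 0x6, P[1] = 0xF, P[2] = 0xB, P[3] = 0x8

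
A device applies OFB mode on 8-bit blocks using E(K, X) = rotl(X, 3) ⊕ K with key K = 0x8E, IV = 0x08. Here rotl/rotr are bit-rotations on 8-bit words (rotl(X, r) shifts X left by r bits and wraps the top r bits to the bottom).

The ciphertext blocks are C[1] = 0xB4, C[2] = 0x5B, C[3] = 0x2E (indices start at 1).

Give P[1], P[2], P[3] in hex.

OFB decryption: S_i = E(K, S_{i−1}) with S_{0} = IV; P_i = C_i ⊕ S_i.
P[1]: S = E(K, 0x08) = 0xCE; 0xB4 ⊕ 0xCE = 0x7A.
P[2]: S = E(K, 0xCE) = 0xF8; 0x5B ⊕ 0xF8 = 0xA3.
P[3]: S = E(K, 0xF8) = 0x49; 0x2E ⊕ 0x49 = 0x67.

P[1] = 0x7A, P[2] = 0xA3, P[3] = 0x67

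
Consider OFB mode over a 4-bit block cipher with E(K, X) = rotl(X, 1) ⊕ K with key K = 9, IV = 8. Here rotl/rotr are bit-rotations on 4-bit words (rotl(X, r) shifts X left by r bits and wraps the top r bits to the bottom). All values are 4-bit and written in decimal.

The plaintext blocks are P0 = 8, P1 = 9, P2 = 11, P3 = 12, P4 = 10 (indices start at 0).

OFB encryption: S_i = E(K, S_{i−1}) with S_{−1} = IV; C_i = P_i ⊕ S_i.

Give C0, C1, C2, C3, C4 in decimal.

C0 = 0, C1 = 1, C2 = 3, C3 = 4, C4 = 2

C0: S = E(K, 8) = 8; 8 ⊕ 8 = 0.
C1: S = E(K, 8) = 8; 9 ⊕ 8 = 1.
C2: S = E(K, 8) = 8; 11 ⊕ 8 = 3.
C3: S = E(K, 8) = 8; 12 ⊕ 8 = 4.
C4: S = E(K, 8) = 8; 10 ⊕ 8 = 2.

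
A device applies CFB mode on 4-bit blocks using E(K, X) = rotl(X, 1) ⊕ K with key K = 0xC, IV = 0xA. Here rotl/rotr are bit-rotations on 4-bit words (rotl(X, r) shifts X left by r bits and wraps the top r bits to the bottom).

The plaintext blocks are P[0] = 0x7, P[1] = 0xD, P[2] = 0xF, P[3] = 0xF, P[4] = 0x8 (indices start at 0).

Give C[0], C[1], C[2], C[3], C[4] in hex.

CFB encryption: C_i = P_i ⊕ E(K, C_{i−1}), with C_{−1} = IV.
C[0]: E(K, 0xA) = 0x9; 0x7 ⊕ 0x9 = 0xE.
C[1]: E(K, 0xE) = 0x1; 0xD ⊕ 0x1 = 0xC.
C[2]: E(K, 0xC) = 0x5; 0xF ⊕ 0x5 = 0xA.
C[3]: E(K, 0xA) = 0x9; 0xF ⊕ 0x9 = 0x6.
C[4]: E(K, 0x6) = 0x0; 0x8 ⊕ 0x0 = 0x8.

C[0] = 0xE, C[1] = 0xC, C[2] = 0xA, C[3] = 0x6, C[4] = 0x8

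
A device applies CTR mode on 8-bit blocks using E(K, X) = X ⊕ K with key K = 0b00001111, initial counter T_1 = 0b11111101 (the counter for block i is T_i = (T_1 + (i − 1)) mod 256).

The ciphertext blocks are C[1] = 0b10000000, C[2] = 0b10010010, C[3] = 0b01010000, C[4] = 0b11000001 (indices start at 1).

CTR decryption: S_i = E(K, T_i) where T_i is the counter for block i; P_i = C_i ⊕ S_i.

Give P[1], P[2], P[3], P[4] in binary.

P[1] = 0b01110010, P[2] = 0b01100011, P[3] = 0b10100000, P[4] = 0b11001110

P[1]: T = 0b11111101, S = E(K, T) = 0b11110010; 0b10000000 ⊕ 0b11110010 = 0b01110010.
P[2]: T = 0b11111110, S = E(K, T) = 0b11110001; 0b10010010 ⊕ 0b11110001 = 0b01100011.
P[3]: T = 0b11111111, S = E(K, T) = 0b11110000; 0b01010000 ⊕ 0b11110000 = 0b10100000.
P[4]: T = 0b00000000, S = E(K, T) = 0b00001111; 0b11000001 ⊕ 0b00001111 = 0b11001110.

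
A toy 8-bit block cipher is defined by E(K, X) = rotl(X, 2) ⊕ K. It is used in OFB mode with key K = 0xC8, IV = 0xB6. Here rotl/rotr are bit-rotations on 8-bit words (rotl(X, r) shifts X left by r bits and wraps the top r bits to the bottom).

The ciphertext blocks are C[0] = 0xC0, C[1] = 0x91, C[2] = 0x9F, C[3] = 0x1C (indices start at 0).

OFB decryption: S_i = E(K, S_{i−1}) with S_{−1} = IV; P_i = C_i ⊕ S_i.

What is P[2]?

P[0]: S = E(K, 0xB6) = 0x12; 0xC0 ⊕ 0x12 = 0xD2.
P[1]: S = E(K, 0x12) = 0x80; 0x91 ⊕ 0x80 = 0x11.
P[2]: S = E(K, 0x80) = 0xCA; 0x9F ⊕ 0xCA = 0x55.

P[2] = 0x55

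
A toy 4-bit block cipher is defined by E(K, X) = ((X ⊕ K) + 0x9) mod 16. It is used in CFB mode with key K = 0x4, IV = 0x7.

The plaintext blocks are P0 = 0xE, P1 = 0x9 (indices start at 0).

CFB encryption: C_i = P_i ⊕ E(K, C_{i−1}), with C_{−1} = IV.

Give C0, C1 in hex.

C0: E(K, 0x7) = 0xC; 0xE ⊕ 0xC = 0x2.
C1: E(K, 0x2) = 0xF; 0x9 ⊕ 0xF = 0x6.

C0 = 0x2, C1 = 0x6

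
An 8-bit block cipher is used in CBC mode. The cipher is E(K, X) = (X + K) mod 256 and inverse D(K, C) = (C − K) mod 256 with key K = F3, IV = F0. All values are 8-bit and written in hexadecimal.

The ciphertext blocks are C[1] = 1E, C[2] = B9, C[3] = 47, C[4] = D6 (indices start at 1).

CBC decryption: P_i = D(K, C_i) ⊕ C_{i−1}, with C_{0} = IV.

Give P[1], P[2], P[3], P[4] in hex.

P[1]: D(K, 1E) = 2B; 2B ⊕ F0 = DB.
P[2]: D(K, B9) = C6; C6 ⊕ 1E = D8.
P[3]: D(K, 47) = 54; 54 ⊕ B9 = ED.
P[4]: D(K, D6) = E3; E3 ⊕ 47 = A4.

P[1] = DB, P[2] = D8, P[3] = ED, P[4] = A4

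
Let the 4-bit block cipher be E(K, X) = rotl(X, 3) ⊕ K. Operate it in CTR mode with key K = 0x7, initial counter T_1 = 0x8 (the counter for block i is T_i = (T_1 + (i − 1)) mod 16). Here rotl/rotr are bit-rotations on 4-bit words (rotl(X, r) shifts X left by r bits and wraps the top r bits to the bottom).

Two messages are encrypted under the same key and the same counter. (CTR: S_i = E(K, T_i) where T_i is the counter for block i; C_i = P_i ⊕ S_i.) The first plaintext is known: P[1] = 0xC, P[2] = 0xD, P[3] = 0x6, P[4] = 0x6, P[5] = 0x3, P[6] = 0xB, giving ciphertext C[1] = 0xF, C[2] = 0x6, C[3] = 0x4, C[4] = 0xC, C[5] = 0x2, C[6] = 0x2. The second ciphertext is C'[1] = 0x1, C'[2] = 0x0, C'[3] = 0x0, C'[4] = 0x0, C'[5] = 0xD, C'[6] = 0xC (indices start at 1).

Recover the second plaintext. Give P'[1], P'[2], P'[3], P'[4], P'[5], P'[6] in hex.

In CTR with a reused counter, both messages share the same keystream S_i, so C_i ⊕ C'_i = P_i ⊕ P'_i and thus P'_i = P_i ⊕ C_i ⊕ C'_i.
P'[1]: 0xC ⊕ 0xF ⊕ 0x1 = 0x2.
P'[2]: 0xD ⊕ 0x6 ⊕ 0x0 = 0xB.
P'[3]: 0x6 ⊕ 0x4 ⊕ 0x0 = 0x2.
P'[4]: 0x6 ⊕ 0xC ⊕ 0x0 = 0xA.
P'[5]: 0x3 ⊕ 0x2 ⊕ 0xD = 0xC.
P'[6]: 0xB ⊕ 0x2 ⊕ 0xC = 0x5.

P'[1] = 0x2, P'[2] = 0xB, P'[3] = 0x2, P'[4] = 0xA, P'[5] = 0xC, P'[6] = 0x5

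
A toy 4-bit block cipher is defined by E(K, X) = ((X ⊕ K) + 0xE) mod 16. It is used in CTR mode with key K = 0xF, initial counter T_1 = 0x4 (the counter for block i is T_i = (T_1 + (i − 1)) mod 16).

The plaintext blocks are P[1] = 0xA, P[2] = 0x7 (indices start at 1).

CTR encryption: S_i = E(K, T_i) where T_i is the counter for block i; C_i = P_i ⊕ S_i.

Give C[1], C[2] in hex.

C[1]: T = 0x4, S = E(K, T) = 0x9; 0xA ⊕ 0x9 = 0x3.
C[2]: T = 0x5, S = E(K, T) = 0x8; 0x7 ⊕ 0x8 = 0xF.

C[1] = 0x3, C[2] = 0xF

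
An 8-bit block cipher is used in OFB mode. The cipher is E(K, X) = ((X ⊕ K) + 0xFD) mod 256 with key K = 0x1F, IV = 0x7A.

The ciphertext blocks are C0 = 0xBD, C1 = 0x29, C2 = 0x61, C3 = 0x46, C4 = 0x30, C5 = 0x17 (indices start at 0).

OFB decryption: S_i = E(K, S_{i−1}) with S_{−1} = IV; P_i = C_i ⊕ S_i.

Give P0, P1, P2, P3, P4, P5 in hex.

P0: S = E(K, 0x7A) = 0x62; 0xBD ⊕ 0x62 = 0xDF.
P1: S = E(K, 0x62) = 0x7A; 0x29 ⊕ 0x7A = 0x53.
P2: S = E(K, 0x7A) = 0x62; 0x61 ⊕ 0x62 = 0x03.
P3: S = E(K, 0x62) = 0x7A; 0x46 ⊕ 0x7A = 0x3C.
P4: S = E(K, 0x7A) = 0x62; 0x30 ⊕ 0x62 = 0x52.
P5: S = E(K, 0x62) = 0x7A; 0x17 ⊕ 0x7A = 0x6D.

P0 = 0xDF, P1 = 0x53, P2 = 0x03, P3 = 0x3C, P4 = 0x52, P5 = 0x6D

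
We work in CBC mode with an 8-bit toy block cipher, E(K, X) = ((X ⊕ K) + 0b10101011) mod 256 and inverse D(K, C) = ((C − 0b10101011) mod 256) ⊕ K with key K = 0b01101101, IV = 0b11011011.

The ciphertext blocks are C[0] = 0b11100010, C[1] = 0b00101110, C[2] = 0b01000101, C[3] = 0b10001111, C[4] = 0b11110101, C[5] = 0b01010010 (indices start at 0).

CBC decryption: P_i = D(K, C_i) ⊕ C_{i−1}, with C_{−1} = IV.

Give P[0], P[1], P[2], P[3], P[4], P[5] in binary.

P[0]: D(K, 0b11100010) = 0b01011010; 0b01011010 ⊕ 0b11011011 = 0b10000001.
P[1]: D(K, 0b00101110) = 0b11101110; 0b11101110 ⊕ 0b11100010 = 0b00001100.
P[2]: D(K, 0b01000101) = 0b11110111; 0b11110111 ⊕ 0b00101110 = 0b11011001.
P[3]: D(K, 0b10001111) = 0b10001001; 0b10001001 ⊕ 0b01000101 = 0b11001100.
P[4]: D(K, 0b11110101) = 0b00100111; 0b00100111 ⊕ 0b10001111 = 0b10101000.
P[5]: D(K, 0b01010010) = 0b11001010; 0b11001010 ⊕ 0b11110101 = 0b00111111.

P[0] = 0b10000001, P[1] = 0b00001100, P[2] = 0b11011001, P[3] = 0b11001100, P[4] = 0b10101000, P[5] = 0b00111111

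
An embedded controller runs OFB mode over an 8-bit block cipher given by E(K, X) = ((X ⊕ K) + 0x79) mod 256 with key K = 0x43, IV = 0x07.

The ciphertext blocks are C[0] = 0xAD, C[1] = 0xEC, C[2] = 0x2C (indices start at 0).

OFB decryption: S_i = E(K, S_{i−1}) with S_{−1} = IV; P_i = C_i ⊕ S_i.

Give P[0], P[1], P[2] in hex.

P[0] = 0x10, P[1] = 0x9B, P[2] = 0x81

P[0]: S = E(K, 0x07) = 0xBD; 0xAD ⊕ 0xBD = 0x10.
P[1]: S = E(K, 0xBD) = 0x77; 0xEC ⊕ 0x77 = 0x9B.
P[2]: S = E(K, 0x77) = 0xAD; 0x2C ⊕ 0xAD = 0x81.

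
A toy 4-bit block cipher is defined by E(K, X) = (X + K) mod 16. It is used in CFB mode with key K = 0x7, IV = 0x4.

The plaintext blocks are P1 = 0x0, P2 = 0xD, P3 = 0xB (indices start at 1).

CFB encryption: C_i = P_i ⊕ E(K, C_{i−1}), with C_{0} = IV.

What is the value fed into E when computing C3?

0xF

C1: E(K, 0x4) = 0xB; 0x0 ⊕ 0xB = 0xB.
C2: E(K, 0xB) = 0x2; 0xD ⊕ 0x2 = 0xF.
C3: E(K, 0xF) = 0x6; 0xB ⊕ 0x6 = 0xD.
So the input to E for block 3 is 0xF.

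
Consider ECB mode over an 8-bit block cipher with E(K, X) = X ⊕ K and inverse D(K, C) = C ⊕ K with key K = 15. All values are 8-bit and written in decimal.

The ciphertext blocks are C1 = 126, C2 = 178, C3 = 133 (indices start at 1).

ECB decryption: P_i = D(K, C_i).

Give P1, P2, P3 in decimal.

P1 = 113, P2 = 189, P3 = 138

P1: D(K, 126) = 113.
P2: D(K, 178) = 189.
P3: D(K, 133) = 138.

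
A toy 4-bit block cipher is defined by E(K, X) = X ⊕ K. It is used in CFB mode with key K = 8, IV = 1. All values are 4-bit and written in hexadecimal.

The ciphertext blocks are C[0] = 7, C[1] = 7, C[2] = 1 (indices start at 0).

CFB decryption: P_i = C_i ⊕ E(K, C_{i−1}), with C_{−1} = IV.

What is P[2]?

P[2]: E(K, 7) = F; 1 ⊕ F = E.

P[2] = E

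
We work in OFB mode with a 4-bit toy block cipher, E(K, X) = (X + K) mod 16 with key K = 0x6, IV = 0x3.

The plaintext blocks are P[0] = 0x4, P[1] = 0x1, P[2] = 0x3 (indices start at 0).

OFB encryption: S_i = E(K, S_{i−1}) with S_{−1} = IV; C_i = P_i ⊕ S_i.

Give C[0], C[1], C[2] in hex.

C[0]: S = E(K, 0x3) = 0x9; 0x4 ⊕ 0x9 = 0xD.
C[1]: S = E(K, 0x9) = 0xF; 0x1 ⊕ 0xF = 0xE.
C[2]: S = E(K, 0xF) = 0x5; 0x3 ⊕ 0x5 = 0x6.

C[0] = 0xD, C[1] = 0xE, C[2] = 0x6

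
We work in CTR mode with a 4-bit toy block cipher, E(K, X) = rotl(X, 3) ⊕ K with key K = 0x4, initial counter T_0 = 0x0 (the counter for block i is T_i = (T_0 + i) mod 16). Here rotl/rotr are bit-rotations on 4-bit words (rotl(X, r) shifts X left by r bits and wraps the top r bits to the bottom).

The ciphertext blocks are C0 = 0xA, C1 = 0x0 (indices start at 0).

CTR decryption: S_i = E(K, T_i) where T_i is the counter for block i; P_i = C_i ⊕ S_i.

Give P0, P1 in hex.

P0: T = 0x0, S = E(K, T) = 0x4; 0xA ⊕ 0x4 = 0xE.
P1: T = 0x1, S = E(K, T) = 0xC; 0x0 ⊕ 0xC = 0xC.

P0 = 0xE, P1 = 0xC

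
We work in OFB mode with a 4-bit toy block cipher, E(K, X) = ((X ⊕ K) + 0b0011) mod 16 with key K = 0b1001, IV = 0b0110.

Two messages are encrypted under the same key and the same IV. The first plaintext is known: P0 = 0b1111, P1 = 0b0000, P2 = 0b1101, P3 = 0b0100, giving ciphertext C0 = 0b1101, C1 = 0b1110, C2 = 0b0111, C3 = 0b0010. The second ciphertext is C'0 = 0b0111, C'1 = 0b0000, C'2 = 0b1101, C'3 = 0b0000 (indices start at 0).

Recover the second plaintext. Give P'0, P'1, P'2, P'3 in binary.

In OFB with a reused IV, both messages share the same keystream S_i, so C_i ⊕ C'_i = P_i ⊕ P'_i and thus P'_i = P_i ⊕ C_i ⊕ C'_i.
P'0: 0b1111 ⊕ 0b1101 ⊕ 0b0111 = 0b0101.
P'1: 0b0000 ⊕ 0b1110 ⊕ 0b0000 = 0b1110.
P'2: 0b1101 ⊕ 0b0111 ⊕ 0b1101 = 0b0111.
P'3: 0b0100 ⊕ 0b0010 ⊕ 0b0000 = 0b0110.

P'0 = 0b0101, P'1 = 0b1110, P'2 = 0b0111, P'3 = 0b0110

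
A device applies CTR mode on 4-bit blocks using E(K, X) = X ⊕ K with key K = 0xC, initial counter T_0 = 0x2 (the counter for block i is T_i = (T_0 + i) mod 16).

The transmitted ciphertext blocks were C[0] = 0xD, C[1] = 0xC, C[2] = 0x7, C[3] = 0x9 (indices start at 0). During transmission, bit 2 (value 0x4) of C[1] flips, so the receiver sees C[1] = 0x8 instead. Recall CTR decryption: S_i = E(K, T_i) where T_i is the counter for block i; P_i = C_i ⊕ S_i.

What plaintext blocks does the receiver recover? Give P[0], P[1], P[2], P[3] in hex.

Only C[1] changed, to 0x8. In CTR, a change in C_i flips the same bit in P_i only; the keystream is unaffected. Decrypting the received ciphertext:
P[0]: T = 0x2, S = E(K, T) = 0xE; 0xD ⊕ 0xE = 0x3.
P[1]: T = 0x3, S = E(K, T) = 0xF; 0x8 ⊕ 0xF = 0x7.
P[2]: T = 0x4, S = E(K, T) = 0x8; 0x7 ⊕ 0x8 = 0xF.
P[3]: T = 0x5, S = E(K, T) = 0x9; 0x9 ⊕ 0x9 = 0x0.
Blocks that differ from the original plaintext: P[1].

P[0] = 0x3, P[1] = 0x7, P[2] = 0xF, P[3] = 0x0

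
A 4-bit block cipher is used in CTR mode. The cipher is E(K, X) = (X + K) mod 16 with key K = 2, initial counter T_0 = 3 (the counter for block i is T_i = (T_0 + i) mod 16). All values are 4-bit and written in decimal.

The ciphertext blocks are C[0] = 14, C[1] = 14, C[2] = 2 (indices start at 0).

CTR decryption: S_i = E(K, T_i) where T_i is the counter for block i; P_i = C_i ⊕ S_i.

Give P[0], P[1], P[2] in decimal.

P[0]: T = 3, S = E(K, T) = 5; 14 ⊕ 5 = 11.
P[1]: T = 4, S = E(K, T) = 6; 14 ⊕ 6 = 8.
P[2]: T = 5, S = E(K, T) = 7; 2 ⊕ 7 = 5.

P[0] = 11, P[1] = 8, P[2] = 5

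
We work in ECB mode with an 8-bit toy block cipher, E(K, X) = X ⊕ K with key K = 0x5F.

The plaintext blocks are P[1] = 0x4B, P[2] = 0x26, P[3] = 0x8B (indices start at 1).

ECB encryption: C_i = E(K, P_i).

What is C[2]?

C[2]: E(K, 0x26) = 0x79.

C[2] = 0x79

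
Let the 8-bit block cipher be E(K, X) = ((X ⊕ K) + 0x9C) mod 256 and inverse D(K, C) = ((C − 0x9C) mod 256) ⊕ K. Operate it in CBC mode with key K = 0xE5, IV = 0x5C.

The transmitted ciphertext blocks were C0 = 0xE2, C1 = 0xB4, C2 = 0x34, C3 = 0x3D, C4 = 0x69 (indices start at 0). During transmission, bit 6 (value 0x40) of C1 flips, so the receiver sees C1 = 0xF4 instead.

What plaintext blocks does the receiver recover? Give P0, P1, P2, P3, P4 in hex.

CBC decryption: P_i = D(K, C_i) ⊕ C_{i−1}, with C_{−1} = IV.
Only C1 changed, to 0xF4. In CBC, a change in C_i garbles P_i and flips the same bit in P_{i+1}. Decrypting the received ciphertext:
P0: D(K, 0xE2) = 0xA3; 0xA3 ⊕ 0x5C = 0xFF.
P1: D(K, 0xF4) = 0xBD; 0xBD ⊕ 0xE2 = 0x5F.
P2: D(K, 0x34) = 0x7D; 0x7D ⊕ 0xF4 = 0x89.
P3: D(K, 0x3D) = 0x44; 0x44 ⊕ 0x34 = 0x70.
P4: D(K, 0x69) = 0x28; 0x28 ⊕ 0x3D = 0x15.
Blocks that differ from the original plaintext: P1, P2.

P0 = 0xFF, P1 = 0x5F, P2 = 0x89, P3 = 0x70, P4 = 0x15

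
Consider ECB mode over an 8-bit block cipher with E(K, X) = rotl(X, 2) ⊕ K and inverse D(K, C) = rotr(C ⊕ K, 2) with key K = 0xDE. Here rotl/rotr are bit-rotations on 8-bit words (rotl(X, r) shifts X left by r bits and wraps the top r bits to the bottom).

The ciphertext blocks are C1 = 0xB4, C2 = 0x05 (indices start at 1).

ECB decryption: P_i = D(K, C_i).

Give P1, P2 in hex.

P1 = 0x9A, P2 = 0xF6

P1: D(K, 0xB4) = 0x9A.
P2: D(K, 0x05) = 0xF6.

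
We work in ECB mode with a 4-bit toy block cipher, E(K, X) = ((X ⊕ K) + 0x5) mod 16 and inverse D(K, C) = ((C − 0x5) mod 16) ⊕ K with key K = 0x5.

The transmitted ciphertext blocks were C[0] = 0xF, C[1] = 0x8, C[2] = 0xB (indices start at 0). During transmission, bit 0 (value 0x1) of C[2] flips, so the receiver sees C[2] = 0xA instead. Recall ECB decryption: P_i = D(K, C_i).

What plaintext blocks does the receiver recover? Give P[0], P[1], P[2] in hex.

Only C[2] changed, to 0xA. In ECB, a change in C_i affects only P_i. Decrypting the received ciphertext:
P[0]: D(K, 0xF) = 0xF.
P[1]: D(K, 0x8) = 0x6.
P[2]: D(K, 0xA) = 0x0.
Blocks that differ from the original plaintext: P[2].

P[0] = 0xF, P[1] = 0x6, P[2] = 0x0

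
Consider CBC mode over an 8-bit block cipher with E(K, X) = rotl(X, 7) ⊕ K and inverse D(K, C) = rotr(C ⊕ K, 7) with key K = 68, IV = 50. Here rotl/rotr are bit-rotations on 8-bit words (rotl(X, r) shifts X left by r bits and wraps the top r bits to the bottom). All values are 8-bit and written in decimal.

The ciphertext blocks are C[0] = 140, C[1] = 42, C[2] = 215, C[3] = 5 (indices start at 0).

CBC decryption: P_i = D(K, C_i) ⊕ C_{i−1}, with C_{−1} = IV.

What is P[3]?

P[3] = 85

P[3]: D(K, 5) = 130; 130 ⊕ 215 = 85.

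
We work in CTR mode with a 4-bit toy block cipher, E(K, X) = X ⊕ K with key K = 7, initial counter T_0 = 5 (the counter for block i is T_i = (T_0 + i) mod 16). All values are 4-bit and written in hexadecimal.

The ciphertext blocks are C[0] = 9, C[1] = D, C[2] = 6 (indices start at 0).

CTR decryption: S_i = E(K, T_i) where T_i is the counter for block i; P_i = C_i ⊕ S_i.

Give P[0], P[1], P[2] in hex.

P[0] = B, P[1] = C, P[2] = 6

P[0]: T = 5, S = E(K, T) = 2; 9 ⊕ 2 = B.
P[1]: T = 6, S = E(K, T) = 1; D ⊕ 1 = C.
P[2]: T = 7, S = E(K, T) = 0; 6 ⊕ 0 = 6.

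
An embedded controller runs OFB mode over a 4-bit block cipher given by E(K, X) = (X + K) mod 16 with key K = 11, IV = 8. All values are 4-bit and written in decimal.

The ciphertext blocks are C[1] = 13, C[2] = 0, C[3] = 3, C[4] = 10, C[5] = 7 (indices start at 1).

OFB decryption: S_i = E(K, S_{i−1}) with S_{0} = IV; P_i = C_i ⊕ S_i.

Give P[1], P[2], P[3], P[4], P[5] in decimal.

P[1] = 14, P[2] = 14, P[3] = 10, P[4] = 14, P[5] = 8

P[1]: S = E(K, 8) = 3; 13 ⊕ 3 = 14.
P[2]: S = E(K, 3) = 14; 0 ⊕ 14 = 14.
P[3]: S = E(K, 14) = 9; 3 ⊕ 9 = 10.
P[4]: S = E(K, 9) = 4; 10 ⊕ 4 = 14.
P[5]: S = E(K, 4) = 15; 7 ⊕ 15 = 8.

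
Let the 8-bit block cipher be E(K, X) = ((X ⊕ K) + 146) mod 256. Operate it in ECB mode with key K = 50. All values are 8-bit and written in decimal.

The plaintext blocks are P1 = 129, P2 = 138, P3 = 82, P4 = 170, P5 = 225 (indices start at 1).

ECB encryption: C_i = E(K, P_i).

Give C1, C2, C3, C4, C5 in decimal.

C1: E(K, 129) = 69.
C2: E(K, 138) = 74.
C3: E(K, 82) = 242.
C4: E(K, 170) = 42.
C5: E(K, 225) = 101.

C1 = 69, C2 = 74, C3 = 242, C4 = 42, C5 = 101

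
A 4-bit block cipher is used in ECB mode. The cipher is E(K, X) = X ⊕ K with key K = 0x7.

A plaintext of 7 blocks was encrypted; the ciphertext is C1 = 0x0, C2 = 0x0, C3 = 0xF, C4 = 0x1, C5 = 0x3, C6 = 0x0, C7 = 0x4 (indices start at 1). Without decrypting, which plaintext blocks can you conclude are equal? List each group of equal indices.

ECB encrypts each block independently with the same key, so equal ciphertext blocks imply equal plaintext blocks.
C1 = C2 = C6 = 0x0, so P1 = P2 = P6.

P1 = P2 = P6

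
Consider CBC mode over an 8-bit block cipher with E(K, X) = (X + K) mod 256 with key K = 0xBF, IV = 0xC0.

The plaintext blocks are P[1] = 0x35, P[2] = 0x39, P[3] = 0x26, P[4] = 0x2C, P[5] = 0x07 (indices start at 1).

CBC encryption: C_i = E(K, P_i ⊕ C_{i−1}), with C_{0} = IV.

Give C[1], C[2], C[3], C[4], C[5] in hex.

C[1]: P[1] ⊕ 0xC0 = 0xF5; E(K, 0xF5) = 0xB4.
C[2]: P[2] ⊕ 0xB4 = 0x8D; E(K, 0x8D) = 0x4C.
C[3]: P[3] ⊕ 0x4C = 0x6A; E(K, 0x6A) = 0x29.
C[4]: P[4] ⊕ 0x29 = 0x05; E(K, 0x05) = 0xC4.
C[5]: P[5] ⊕ 0xC4 = 0xC3; E(K, 0xC3) = 0x82.

C[1] = 0xB4, C[2] = 0x4C, C[3] = 0x29, C[4] = 0xC4, C[5] = 0x82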